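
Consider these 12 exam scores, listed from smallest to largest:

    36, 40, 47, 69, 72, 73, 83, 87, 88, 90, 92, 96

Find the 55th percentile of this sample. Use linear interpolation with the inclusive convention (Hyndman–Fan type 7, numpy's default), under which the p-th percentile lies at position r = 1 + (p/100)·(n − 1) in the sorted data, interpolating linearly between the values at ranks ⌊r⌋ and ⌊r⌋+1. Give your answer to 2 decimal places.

83.20

n = 12.
r = 1 + (55/100)·(12 − 1) = 1 + 6.05 = 7.05.
Rank 7 is 83 and rank 8 is 87.
Interpolate: 83 + 0.05·(87 − 83) = 83 + 0.05·4 = 83.2.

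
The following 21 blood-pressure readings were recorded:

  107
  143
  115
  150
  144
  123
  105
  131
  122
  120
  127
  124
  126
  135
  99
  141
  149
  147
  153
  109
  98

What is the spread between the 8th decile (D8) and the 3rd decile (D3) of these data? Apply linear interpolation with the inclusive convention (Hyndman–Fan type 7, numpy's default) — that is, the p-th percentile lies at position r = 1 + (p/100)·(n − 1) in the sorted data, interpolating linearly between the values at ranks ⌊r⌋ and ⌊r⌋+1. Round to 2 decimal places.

Sorted: 98, 99, 105, 107, 109, 115, 120, 122, 123, 124, 126, 127, 131, 135, 141, 143, 144, 147, 149, 150, 153.
n = 21.
P30: r = 7 (integer) → 120.
P80: r = 17 (integer) → 144.
Difference: 144 − 120 = 24.

24.00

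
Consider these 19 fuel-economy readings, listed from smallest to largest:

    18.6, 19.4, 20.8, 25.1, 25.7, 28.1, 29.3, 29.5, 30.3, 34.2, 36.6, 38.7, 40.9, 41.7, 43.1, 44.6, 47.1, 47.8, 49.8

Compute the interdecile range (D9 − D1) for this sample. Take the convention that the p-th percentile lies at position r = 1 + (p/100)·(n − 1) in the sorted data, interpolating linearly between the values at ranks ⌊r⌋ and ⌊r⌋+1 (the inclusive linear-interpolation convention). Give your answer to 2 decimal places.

26.72

n = 19.
P10: r = 2.8; ranks 2–3 are 19.4, 20.8; interpolating gives 20.52.
P90: r = 17.2; ranks 17–18 are 47.1, 47.8; interpolating gives 47.24.
Difference: 47.24 − 20.52 = 26.72.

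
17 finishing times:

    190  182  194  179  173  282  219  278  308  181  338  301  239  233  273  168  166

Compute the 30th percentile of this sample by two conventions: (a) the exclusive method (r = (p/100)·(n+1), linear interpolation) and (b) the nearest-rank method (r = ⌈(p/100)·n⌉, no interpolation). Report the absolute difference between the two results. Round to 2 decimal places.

Sorted: 166, 168, 173, 179, 181, 182, 190, 194, 219, 233, 239, 273, 278, 282, 301, 308, 338.
n = 17.
(a) r = 5.4; between ranks 5 (181) and 6 (182): 181.4.
(b) the nearest-rank method: rank 6 → 182.
|181.4 − 182| = 0.6.

0.60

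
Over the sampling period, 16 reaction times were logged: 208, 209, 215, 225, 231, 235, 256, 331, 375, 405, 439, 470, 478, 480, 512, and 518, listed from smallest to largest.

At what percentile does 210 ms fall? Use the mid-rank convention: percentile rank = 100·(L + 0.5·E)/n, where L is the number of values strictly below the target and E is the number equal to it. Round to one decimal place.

12.5

Count below 210: L = 2; count equal: E = 0; n = 16.
Percentile rank = 100·(2 + 0.5·0)/16 = 100·2/16 = 12.5.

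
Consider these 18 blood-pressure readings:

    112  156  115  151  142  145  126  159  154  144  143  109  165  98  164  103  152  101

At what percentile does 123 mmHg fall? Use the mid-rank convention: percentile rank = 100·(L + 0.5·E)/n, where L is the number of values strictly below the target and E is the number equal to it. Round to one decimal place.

Sorted: 98, 101, 103, 109, 112, 115, 126, 142, 143, 144, 145, 151, 152, 154, 156, 159, 164, 165.
Count below 123: L = 6; count equal: E = 0; n = 18.
Percentile rank = 100·(6 + 0.5·0)/18 = 100·6/18 = 33.33.

33.3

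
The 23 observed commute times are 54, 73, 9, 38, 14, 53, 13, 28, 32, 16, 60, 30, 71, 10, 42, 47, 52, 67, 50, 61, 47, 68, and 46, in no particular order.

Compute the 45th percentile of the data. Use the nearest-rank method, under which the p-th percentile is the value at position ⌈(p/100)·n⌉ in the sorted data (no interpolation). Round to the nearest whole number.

Sorted: 9, 10, 13, 14, 16, 28, 30, 32, 38, 42, 46, 47, 47, 50, 52, 53, 54, 60, 61, 67, 68, 71, 73.
n = 23.
Position = ⌈45/100 · 23⌉ = ⌈10.35⌉ = 11.
The value at rank 11 is 46.

46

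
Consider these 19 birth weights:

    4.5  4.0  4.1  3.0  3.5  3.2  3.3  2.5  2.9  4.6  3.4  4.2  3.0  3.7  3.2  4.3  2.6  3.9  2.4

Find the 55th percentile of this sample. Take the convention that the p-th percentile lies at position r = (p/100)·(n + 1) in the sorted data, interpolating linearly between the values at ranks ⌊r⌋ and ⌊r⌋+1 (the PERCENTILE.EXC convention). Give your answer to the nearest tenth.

3.5

Sorted: 2.4, 2.5, 2.6, 2.9, 3.0, 3.0, 3.2, 3.2, 3.3, 3.4, 3.5, 3.7, 3.9, 4.0, 4.1, 4.2, 4.3, 4.5, 4.6.
n = 19.
r = (55/100)·(19 + 1) = 11.
r is an integer, so P55 is the value at rank 11: 3.5.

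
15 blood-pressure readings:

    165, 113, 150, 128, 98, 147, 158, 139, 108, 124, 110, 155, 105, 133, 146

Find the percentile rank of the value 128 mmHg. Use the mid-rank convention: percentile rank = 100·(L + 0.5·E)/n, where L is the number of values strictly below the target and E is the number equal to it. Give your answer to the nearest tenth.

Sorted: 98, 105, 108, 110, 113, 124, 128, 133, 139, 146, 147, 150, 155, 158, 165.
Count below 128: L = 6; count equal: E = 1; n = 15.
Percentile rank = 100·(6 + 0.5·1)/15 = 100·6.5/15 = 43.33.

43.3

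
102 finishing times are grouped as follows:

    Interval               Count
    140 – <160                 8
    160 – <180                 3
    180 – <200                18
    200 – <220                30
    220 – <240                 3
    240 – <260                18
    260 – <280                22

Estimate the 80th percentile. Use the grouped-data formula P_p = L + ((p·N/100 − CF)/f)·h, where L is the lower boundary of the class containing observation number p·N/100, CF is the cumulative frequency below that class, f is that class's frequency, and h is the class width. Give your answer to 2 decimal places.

261.45

N = 102; target position k = 80/100 · 102 = 81.6.
Cumulative frequencies: 8, 11, 29, 59, 62, 80, 102.
Observation 81.6 falls in the class 260 – <280.
L = 260, CF = 80, f = 22, h = 20.
P80 = 260 + ((81.6 − 80)/22)·20 = 260 + 1.45455 = 261.455.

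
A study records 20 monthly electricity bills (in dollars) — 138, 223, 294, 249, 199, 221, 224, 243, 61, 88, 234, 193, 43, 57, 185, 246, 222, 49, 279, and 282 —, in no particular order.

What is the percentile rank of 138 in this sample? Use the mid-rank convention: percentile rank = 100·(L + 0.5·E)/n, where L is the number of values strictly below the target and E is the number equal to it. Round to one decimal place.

27.5

Sorted: 43, 49, 57, 61, 88, 138, 185, 193, 199, 221, 222, 223, 224, 234, 243, 246, 249, 279, 282, 294.
Count below 138: L = 5; count equal: E = 1; n = 20.
Percentile rank = 100·(5 + 0.5·1)/20 = 100·5.5/20 = 27.5.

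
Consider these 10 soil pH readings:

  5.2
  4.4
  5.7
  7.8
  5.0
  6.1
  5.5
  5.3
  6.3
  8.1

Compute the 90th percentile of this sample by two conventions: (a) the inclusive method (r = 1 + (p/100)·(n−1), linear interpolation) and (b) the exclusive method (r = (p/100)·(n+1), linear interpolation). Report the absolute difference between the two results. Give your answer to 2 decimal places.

0.24

Sorted: 4.4, 5.0, 5.2, 5.3, 5.5, 5.7, 6.1, 6.3, 7.8, 8.1.
n = 10.
(a) r = 9.1; between ranks 9 (7.8) and 10 (8.1): 7.83.
(b) r = 9.9; between ranks 9 (7.8) and 10 (8.1): 8.07.
|7.83 − 8.07| = 0.24.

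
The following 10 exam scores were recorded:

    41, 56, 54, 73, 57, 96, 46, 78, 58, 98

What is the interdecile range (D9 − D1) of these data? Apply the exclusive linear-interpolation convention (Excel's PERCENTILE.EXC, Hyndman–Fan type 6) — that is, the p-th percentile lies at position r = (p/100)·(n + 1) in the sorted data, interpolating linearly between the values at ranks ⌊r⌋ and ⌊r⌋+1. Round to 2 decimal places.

56.30

Sorted: 41, 46, 54, 56, 57, 58, 73, 78, 96, 98.
n = 10.
P10: r = 1.1; ranks 1–2 are 41, 46; interpolating gives 41.5.
P90: r = 9.9; ranks 9–10 are 96, 98; interpolating gives 97.8.
Difference: 97.8 − 41.5 = 56.3.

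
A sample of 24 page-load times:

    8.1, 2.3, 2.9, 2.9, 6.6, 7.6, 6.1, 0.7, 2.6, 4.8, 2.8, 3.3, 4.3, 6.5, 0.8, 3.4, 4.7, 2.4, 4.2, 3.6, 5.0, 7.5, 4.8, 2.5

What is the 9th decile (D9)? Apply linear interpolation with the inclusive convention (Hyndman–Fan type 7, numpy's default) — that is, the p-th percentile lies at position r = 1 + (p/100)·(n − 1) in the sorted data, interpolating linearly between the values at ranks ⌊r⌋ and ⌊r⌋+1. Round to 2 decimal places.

7.23

Sorted: 0.7, 0.8, 2.3, 2.4, 2.5, 2.6, 2.8, 2.9, 2.9, 3.3, 3.4, 3.6, 4.2, 4.3, 4.7, 4.8, 4.8, 5.0, 6.1, 6.5, 6.6, 7.5, 7.6, 8.1.
n = 24.
r = 1 + (90/100)·(24 − 1) = 1 + 20.7 = 21.7.
Rank 21 is 6.6 and rank 22 is 7.5.
Interpolate: 6.6 + 0.7·(7.5 − 6.6) = 6.6 + 0.7·0.9 = 7.23.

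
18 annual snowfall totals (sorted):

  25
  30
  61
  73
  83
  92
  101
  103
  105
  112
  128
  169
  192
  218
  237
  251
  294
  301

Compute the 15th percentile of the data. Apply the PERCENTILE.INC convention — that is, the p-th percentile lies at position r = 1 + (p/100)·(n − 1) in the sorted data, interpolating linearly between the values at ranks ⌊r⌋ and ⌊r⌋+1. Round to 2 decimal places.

67.60

n = 18.
r = 1 + (15/100)·(18 − 1) = 1 + 2.55 = 3.55.
Rank 3 is 61 and rank 4 is 73.
Interpolate: 61 + 0.55·(73 − 61) = 61 + 0.55·12 = 67.6.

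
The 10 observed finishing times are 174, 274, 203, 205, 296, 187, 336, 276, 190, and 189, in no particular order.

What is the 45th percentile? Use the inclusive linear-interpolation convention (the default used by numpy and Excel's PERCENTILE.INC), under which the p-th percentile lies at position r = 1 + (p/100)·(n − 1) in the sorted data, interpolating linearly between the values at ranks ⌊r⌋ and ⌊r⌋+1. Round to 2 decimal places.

Sorted: 174, 187, 189, 190, 203, 205, 274, 276, 296, 336.
n = 10.
r = 1 + (45/100)·(10 − 1) = 1 + 4.05 = 5.05.
Rank 5 is 203 and rank 6 is 205.
Interpolate: 203 + 0.05·(205 − 203) = 203 + 0.05·2 = 203.1.

203.10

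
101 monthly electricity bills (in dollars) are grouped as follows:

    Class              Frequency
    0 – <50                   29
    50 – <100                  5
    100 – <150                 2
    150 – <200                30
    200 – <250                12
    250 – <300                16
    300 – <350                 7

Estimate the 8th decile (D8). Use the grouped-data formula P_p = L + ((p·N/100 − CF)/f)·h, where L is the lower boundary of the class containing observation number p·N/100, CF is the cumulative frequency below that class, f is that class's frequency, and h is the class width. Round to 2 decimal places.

N = 101; target position k = 80/100 · 101 = 80.8.
Cumulative frequencies: 29, 34, 36, 66, 78, 94, 101.
Observation 80.8 falls in the class 250 – <300.
L = 250, CF = 78, f = 16, h = 50.
P80 = 250 + ((80.8 − 78)/16)·50 = 250 + 8.75 = 258.75.

258.75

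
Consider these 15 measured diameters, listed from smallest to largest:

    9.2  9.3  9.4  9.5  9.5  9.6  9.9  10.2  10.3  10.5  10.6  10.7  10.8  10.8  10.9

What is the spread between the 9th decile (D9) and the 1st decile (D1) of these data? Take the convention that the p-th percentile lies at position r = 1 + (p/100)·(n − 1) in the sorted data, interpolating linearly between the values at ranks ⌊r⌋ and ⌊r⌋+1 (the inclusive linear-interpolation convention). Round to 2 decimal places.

n = 15.
P10: r = 2.4; ranks 2–3 are 9.3, 9.4; interpolating gives 9.34.
P90: r = 13.6; ranks 13–14 are 10.8, 10.8; interpolating gives 10.8.
Difference: 10.8 − 9.34 = 1.46.

1.46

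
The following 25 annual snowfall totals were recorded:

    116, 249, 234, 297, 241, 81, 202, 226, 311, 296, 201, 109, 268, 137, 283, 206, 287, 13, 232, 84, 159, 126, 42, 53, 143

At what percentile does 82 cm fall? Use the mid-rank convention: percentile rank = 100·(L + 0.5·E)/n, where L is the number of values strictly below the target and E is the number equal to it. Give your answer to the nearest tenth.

Sorted: 13, 42, 53, 81, 84, 109, 116, 126, 137, 143, 159, 201, 202, 206, 226, 232, 234, 241, 249, 268, 283, 287, 296, 297, 311.
Count below 82: L = 4; count equal: E = 0; n = 25.
Percentile rank = 100·(4 + 0.5·0)/25 = 100·4/25 = 16.

16.0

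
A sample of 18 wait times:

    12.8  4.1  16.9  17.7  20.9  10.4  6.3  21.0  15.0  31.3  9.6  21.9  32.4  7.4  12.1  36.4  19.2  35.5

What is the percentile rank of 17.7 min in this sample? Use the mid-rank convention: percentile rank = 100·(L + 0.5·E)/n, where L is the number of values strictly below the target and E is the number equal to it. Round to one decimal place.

52.8

Sorted: 4.1, 6.3, 7.4, 9.6, 10.4, 12.1, 12.8, 15.0, 16.9, 17.7, 19.2, 20.9, 21.0, 21.9, 31.3, 32.4, 35.5, 36.4.
Count below 17.7: L = 9; count equal: E = 1; n = 18.
Percentile rank = 100·(9 + 0.5·1)/18 = 100·9.5/18 = 52.78.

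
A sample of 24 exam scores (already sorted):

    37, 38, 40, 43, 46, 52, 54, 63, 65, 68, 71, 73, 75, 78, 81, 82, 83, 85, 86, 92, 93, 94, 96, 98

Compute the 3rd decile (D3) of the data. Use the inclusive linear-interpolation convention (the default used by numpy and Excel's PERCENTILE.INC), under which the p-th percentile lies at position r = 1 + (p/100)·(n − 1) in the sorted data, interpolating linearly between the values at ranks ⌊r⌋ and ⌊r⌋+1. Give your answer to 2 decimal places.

62.10

n = 24.
r = 1 + (30/100)·(24 − 1) = 1 + 6.9 = 7.9.
Rank 7 is 54 and rank 8 is 63.
Interpolate: 54 + 0.9·(63 − 54) = 54 + 0.9·9 = 62.1.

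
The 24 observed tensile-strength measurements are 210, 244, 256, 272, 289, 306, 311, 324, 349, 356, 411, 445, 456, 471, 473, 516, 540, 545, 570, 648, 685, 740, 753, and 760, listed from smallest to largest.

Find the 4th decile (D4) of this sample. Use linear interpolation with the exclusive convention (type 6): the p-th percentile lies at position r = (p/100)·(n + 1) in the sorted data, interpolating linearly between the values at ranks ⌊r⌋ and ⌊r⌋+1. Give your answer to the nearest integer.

n = 24.
r = (40/100)·(24 + 1) = 10.
r is an integer, so P40 is the value at rank 10: 356.

356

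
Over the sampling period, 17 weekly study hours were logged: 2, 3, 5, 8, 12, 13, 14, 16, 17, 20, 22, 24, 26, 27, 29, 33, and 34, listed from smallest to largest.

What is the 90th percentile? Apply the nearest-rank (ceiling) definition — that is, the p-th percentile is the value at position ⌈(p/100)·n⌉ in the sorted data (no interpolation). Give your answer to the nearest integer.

33

n = 17.
Position = ⌈90/100 · 17⌉ = ⌈15.3⌉ = 16.
The value at rank 16 is 33.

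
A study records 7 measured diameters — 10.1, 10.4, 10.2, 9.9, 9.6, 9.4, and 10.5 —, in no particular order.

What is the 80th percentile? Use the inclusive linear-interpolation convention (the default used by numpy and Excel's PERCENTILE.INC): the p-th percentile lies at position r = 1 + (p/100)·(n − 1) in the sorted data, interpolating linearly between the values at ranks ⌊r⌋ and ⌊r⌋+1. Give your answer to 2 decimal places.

10.36

Sorted: 9.4, 9.6, 9.9, 10.1, 10.2, 10.4, 10.5.
n = 7.
r = 1 + (80/100)·(7 − 1) = 1 + 4.8 = 5.8.
Rank 5 is 10.2 and rank 6 is 10.4.
Interpolate: 10.2 + 0.8·(10.4 − 10.2) = 10.2 + 0.8·0.2 = 10.36.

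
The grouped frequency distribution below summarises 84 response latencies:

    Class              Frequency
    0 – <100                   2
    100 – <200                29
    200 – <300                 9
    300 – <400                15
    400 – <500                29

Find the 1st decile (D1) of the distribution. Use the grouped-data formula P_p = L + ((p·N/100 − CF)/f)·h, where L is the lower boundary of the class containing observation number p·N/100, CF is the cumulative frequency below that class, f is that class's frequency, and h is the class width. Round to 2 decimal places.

122.07

N = 84; target position k = 10/100 · 84 = 8.4.
Cumulative frequencies: 2, 31, 40, 55, 84.
Observation 8.4 falls in the class 100 – <200.
L = 100, CF = 2, f = 29, h = 100.
P10 = 100 + ((8.4 − 2)/29)·100 = 100 + 22.069 = 122.069.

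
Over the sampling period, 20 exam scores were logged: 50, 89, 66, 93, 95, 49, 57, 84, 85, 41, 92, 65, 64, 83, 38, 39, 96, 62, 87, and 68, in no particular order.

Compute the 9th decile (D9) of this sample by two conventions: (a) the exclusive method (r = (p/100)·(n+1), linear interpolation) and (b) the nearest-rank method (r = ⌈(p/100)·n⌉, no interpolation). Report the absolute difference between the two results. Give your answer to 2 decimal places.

Sorted: 38, 39, 41, 49, 50, 57, 62, 64, 65, 66, 68, 83, 84, 85, 87, 89, 92, 93, 95, 96.
n = 20.
(a) r = 18.9; between ranks 18 (93) and 19 (95): 94.8.
(b) the nearest-rank method: rank 18 → 93.
|94.8 − 93| = 1.8.

1.80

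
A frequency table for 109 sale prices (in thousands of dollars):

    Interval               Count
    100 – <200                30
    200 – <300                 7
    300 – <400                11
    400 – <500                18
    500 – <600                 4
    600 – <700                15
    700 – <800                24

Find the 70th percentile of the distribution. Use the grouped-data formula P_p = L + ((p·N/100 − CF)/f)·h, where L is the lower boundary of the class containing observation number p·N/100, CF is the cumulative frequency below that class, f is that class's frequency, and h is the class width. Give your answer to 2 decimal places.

642.00

N = 109; target position k = 70/100 · 109 = 76.3.
Cumulative frequencies: 30, 37, 48, 66, 70, 85, 109.
Observation 76.3 falls in the class 600 – <700.
L = 600, CF = 70, f = 15, h = 100.
P70 = 600 + ((76.3 − 70)/15)·100 = 600 + 42 = 642.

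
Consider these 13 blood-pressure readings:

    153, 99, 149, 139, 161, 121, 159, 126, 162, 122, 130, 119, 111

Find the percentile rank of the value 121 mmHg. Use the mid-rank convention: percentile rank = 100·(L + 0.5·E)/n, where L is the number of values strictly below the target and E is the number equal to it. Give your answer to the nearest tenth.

Sorted: 99, 111, 119, 121, 122, 126, 130, 139, 149, 153, 159, 161, 162.
Count below 121: L = 3; count equal: E = 1; n = 13.
Percentile rank = 100·(3 + 0.5·1)/13 = 100·3.5/13 = 26.92.

26.9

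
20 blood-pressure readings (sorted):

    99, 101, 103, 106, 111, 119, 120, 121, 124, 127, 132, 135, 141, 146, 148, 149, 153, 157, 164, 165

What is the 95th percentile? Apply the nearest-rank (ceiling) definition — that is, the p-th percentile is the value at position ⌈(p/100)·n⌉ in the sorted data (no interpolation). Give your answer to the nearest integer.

164

n = 20.
Position = ⌈95/100 · 20⌉ = ⌈19⌉ = 19.
The value at rank 19 is 164.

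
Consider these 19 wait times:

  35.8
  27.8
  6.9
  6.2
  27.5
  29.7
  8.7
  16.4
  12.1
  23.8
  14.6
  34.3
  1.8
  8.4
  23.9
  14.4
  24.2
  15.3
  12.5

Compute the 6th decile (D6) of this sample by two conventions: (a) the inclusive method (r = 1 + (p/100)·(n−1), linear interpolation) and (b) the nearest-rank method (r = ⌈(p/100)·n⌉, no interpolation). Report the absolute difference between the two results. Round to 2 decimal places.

1.48

Sorted: 1.8, 6.2, 6.9, 8.4, 8.7, 12.1, 12.5, 14.4, 14.6, 15.3, 16.4, 23.8, 23.9, 24.2, 27.5, 27.8, 29.7, 34.3, 35.8.
n = 19.
(a) r = 11.8; between ranks 11 (16.4) and 12 (23.8): 22.32.
(b) the nearest-rank method: rank 12 → 23.8.
|22.32 − 23.8| = 1.48.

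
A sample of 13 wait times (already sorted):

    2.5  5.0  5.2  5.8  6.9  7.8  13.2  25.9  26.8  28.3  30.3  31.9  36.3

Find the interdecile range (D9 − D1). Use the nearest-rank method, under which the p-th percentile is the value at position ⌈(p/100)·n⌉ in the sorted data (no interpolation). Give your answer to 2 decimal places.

26.90

n = 13.
P10: rank ⌈10/100·13⌉ = 2 → 5.
P90: rank ⌈90/100·13⌉ = 12 → 31.9.
Difference: 31.9 − 5 = 26.9.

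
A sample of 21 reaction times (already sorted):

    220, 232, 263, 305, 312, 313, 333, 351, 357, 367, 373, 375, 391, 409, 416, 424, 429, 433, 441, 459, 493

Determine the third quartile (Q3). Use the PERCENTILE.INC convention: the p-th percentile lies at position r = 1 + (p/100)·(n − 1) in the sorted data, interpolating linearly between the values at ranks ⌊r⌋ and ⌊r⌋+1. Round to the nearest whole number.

n = 21.
r = 1 + (75/100)·(21 − 1) = 1 + 15 = 16.
r is an integer, so P75 is the value at rank 16: 424.

424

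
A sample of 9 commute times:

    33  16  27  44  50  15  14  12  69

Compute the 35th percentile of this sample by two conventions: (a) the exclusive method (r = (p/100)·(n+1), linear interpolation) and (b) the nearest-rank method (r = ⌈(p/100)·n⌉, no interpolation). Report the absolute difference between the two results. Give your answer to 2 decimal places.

0.50

Sorted: 12, 14, 15, 16, 27, 33, 44, 50, 69.
n = 9.
(a) r = 3.5; between ranks 3 (15) and 4 (16): 15.5.
(b) the nearest-rank method: rank 4 → 16.
|15.5 − 16| = 0.5.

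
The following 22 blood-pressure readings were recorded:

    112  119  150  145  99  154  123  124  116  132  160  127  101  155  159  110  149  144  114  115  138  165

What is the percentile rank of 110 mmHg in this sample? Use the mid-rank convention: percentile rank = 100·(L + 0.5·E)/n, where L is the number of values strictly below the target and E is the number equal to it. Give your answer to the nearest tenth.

11.4

Sorted: 99, 101, 110, 112, 114, 115, 116, 119, 123, 124, 127, 132, 138, 144, 145, 149, 150, 154, 155, 159, 160, 165.
Count below 110: L = 2; count equal: E = 1; n = 22.
Percentile rank = 100·(2 + 0.5·1)/22 = 100·2.5/22 = 11.36.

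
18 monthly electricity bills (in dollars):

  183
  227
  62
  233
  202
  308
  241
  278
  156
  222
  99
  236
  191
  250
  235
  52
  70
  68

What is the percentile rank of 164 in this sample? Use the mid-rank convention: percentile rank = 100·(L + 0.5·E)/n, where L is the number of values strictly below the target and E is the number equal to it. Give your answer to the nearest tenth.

Sorted: 52, 62, 68, 70, 99, 156, 183, 191, 202, 222, 227, 233, 235, 236, 241, 250, 278, 308.
Count below 164: L = 6; count equal: E = 0; n = 18.
Percentile rank = 100·(6 + 0.5·0)/18 = 100·6/18 = 33.33.

33.3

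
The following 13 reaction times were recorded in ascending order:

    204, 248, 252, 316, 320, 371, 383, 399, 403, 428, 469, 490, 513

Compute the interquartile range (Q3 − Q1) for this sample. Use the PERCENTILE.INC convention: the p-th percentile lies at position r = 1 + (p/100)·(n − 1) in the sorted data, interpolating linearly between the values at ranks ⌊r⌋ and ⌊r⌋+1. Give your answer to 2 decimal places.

n = 13.
P25: r = 4 (integer) → 316.
P75: r = 10 (integer) → 428.
Difference: 428 − 316 = 112.

112.00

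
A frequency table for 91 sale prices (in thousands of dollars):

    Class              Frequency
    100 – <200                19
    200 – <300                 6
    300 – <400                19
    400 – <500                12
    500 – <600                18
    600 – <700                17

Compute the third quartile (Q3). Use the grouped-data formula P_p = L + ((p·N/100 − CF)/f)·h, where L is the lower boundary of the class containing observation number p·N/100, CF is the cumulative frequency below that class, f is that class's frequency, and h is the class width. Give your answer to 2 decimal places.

N = 91; target position k = 75/100 · 91 = 68.25.
Cumulative frequencies: 19, 25, 44, 56, 74, 91.
Observation 68.25 falls in the class 500 – <600.
L = 500, CF = 56, f = 18, h = 100.
P75 = 500 + ((68.25 − 56)/18)·100 = 500 + 68.0556 = 568.056.

568.06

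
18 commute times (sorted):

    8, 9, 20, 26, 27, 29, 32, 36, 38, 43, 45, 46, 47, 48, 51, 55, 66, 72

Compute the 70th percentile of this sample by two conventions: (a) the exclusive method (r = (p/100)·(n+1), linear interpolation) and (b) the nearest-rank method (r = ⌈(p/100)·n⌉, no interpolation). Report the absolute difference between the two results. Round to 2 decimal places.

0.30

n = 18.
(a) r = 13.3; between ranks 13 (47) and 14 (48): 47.3.
(b) the nearest-rank method: rank 13 → 47.
|47.3 − 47| = 0.3.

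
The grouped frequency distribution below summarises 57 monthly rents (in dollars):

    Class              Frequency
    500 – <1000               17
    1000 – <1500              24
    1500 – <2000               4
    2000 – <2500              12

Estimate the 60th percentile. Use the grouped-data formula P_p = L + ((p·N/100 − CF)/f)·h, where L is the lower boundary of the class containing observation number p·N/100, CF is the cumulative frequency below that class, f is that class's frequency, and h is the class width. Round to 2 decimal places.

1358.33

N = 57; target position k = 60/100 · 57 = 34.2.
Cumulative frequencies: 17, 41, 45, 57.
Observation 34.2 falls in the class 1000 – <1500.
L = 1000, CF = 17, f = 24, h = 500.
P60 = 1000 + ((34.2 − 17)/24)·500 = 1000 + 358.333 = 1358.33.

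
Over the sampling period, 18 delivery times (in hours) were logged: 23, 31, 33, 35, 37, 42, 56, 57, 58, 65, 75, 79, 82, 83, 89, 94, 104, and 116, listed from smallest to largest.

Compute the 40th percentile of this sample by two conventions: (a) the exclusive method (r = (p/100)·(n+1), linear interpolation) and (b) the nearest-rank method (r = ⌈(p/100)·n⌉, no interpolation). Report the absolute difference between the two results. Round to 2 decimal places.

n = 18.
(a) r = 7.6; between ranks 7 (56) and 8 (57): 56.6.
(b) the nearest-rank method: rank 8 → 57.
|56.6 − 57| = 0.4.

0.40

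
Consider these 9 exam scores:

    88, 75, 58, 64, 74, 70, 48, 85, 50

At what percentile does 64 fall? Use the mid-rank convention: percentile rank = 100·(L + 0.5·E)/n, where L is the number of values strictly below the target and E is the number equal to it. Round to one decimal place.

38.9

Sorted: 48, 50, 58, 64, 70, 74, 75, 85, 88.
Count below 64: L = 3; count equal: E = 1; n = 9.
Percentile rank = 100·(3 + 0.5·1)/9 = 100·3.5/9 = 38.89.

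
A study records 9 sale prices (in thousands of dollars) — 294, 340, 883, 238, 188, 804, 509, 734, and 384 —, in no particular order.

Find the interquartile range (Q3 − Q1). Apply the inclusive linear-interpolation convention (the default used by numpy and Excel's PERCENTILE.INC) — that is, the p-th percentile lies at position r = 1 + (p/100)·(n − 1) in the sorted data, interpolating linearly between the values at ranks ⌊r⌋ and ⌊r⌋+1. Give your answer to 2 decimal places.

Sorted: 188, 238, 294, 340, 384, 509, 734, 804, 883.
n = 9.
P25: r = 3 (integer) → 294.
P75: r = 7 (integer) → 734.
Difference: 734 − 294 = 440.

440.00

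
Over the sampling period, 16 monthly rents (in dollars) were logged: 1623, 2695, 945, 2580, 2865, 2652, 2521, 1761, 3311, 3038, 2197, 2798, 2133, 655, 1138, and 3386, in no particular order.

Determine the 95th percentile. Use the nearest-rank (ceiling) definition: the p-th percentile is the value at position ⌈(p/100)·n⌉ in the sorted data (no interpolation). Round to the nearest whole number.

Sorted: 655, 945, 1138, 1623, 1761, 2133, 2197, 2521, 2580, 2652, 2695, 2798, 2865, 3038, 3311, 3386.
n = 16.
Position = ⌈95/100 · 16⌉ = ⌈15.2⌉ = 16.
The value at rank 16 is 3386.

3386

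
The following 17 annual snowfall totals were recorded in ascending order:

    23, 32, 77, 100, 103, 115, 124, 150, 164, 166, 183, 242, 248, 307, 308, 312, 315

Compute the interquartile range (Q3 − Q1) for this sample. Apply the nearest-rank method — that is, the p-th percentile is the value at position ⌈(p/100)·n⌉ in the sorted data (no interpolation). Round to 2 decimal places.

145.00

n = 17.
P25: rank ⌈25/100·17⌉ = 5 → 103.
P75: rank ⌈75/100·17⌉ = 13 → 248.
Difference: 248 − 103 = 145.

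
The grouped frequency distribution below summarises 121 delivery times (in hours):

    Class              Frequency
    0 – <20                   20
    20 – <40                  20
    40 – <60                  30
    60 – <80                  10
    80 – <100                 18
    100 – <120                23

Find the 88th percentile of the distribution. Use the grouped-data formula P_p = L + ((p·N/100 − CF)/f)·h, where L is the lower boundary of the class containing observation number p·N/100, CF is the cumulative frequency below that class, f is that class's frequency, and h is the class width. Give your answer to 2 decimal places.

107.37

N = 121; target position k = 88/100 · 121 = 106.48.
Cumulative frequencies: 20, 40, 70, 80, 98, 121.
Observation 106.48 falls in the class 100 – <120.
L = 100, CF = 98, f = 23, h = 20.
P88 = 100 + ((106.48 − 98)/23)·20 = 100 + 7.37391 = 107.374.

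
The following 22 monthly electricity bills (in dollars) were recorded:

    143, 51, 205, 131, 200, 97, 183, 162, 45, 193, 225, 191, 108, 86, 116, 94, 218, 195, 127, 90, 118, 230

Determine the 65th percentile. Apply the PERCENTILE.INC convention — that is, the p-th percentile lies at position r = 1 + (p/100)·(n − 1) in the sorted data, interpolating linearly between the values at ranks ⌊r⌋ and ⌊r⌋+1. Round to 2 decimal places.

Sorted: 45, 51, 86, 90, 94, 97, 108, 116, 118, 127, 131, 143, 162, 183, 191, 193, 195, 200, 205, 218, 225, 230.
n = 22.
r = 1 + (65/100)·(22 − 1) = 1 + 13.65 = 14.65.
Rank 14 is 183 and rank 15 is 191.
Interpolate: 183 + 0.65·(191 − 183) = 183 + 0.65·8 = 188.2.

188.20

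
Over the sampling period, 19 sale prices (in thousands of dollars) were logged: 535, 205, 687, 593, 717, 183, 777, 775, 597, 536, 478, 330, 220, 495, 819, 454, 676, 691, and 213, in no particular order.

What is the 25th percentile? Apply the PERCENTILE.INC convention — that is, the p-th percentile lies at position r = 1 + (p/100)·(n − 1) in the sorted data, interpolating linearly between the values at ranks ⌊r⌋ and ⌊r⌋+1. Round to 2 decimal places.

392.00

Sorted: 183, 205, 213, 220, 330, 454, 478, 495, 535, 536, 593, 597, 676, 687, 691, 717, 775, 777, 819.
n = 19.
r = 1 + (25/100)·(19 − 1) = 1 + 4.5 = 5.5.
Rank 5 is 330 and rank 6 is 454.
Interpolate: 330 + 0.5·(454 − 330) = 330 + 0.5·124 = 392.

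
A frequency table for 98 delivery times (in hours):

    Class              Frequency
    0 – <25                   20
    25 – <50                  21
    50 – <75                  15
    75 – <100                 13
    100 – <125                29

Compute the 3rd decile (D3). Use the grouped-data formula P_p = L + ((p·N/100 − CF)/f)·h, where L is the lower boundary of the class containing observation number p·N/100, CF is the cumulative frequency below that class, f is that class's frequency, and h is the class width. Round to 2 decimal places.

N = 98; target position k = 30/100 · 98 = 29.4.
Cumulative frequencies: 20, 41, 56, 69, 98.
Observation 29.4 falls in the class 25 – <50.
L = 25, CF = 20, f = 21, h = 25.
P30 = 25 + ((29.4 − 20)/21)·25 = 25 + 11.1905 = 36.1905.

36.19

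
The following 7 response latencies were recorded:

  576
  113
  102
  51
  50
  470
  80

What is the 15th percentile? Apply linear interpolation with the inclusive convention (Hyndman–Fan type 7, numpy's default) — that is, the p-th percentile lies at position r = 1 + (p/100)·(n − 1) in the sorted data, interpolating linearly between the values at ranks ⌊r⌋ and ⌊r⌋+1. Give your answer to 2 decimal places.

50.90

Sorted: 50, 51, 80, 102, 113, 470, 576.
n = 7.
r = 1 + (15/100)·(7 − 1) = 1 + 0.9 = 1.9.
Rank 1 is 50 and rank 2 is 51.
Interpolate: 50 + 0.9·(51 − 50) = 50 + 0.9·1 = 50.9.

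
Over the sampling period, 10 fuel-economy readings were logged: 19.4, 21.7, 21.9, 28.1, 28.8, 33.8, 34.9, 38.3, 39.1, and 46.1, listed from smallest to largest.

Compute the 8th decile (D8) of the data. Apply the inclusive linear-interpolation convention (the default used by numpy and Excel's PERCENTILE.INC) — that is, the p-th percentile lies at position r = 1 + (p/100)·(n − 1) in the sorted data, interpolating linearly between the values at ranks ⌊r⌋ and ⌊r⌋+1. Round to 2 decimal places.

n = 10.
r = 1 + (80/100)·(10 − 1) = 1 + 7.2 = 8.2.
Rank 8 is 38.3 and rank 9 is 39.1.
Interpolate: 38.3 + 0.2·(39.1 − 38.3) = 38.3 + 0.2·0.8 = 38.46.

38.46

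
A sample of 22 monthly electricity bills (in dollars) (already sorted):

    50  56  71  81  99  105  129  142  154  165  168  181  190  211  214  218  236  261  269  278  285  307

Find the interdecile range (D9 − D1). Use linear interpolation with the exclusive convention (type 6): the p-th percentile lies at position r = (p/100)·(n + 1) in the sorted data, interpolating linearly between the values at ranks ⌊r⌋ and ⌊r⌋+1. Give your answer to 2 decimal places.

n = 22.
P10: r = 2.3; ranks 2–3 are 56, 71; interpolating gives 60.5.
P90: r = 20.7; ranks 20–21 are 278, 285; interpolating gives 282.9.
Difference: 282.9 − 60.5 = 222.4.

222.40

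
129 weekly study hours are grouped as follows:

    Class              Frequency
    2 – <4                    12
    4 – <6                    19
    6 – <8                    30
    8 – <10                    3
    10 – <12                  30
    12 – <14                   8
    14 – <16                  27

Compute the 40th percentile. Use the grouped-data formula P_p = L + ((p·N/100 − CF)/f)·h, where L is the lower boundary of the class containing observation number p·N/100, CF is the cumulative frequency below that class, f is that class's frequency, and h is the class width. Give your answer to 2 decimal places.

7.37

N = 129; target position k = 40/100 · 129 = 51.6.
Cumulative frequencies: 12, 31, 61, 64, 94, 102, 129.
Observation 51.6 falls in the class 6 – <8.
L = 6, CF = 31, f = 30, h = 2.
P40 = 6 + ((51.6 − 31)/30)·2 = 6 + 1.37333 = 7.37333.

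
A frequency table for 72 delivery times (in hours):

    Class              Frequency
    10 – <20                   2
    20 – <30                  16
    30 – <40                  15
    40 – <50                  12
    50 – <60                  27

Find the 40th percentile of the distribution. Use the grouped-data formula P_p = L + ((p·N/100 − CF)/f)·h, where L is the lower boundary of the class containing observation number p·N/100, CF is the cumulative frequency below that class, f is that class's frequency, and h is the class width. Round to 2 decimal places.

37.20

N = 72; target position k = 40/100 · 72 = 28.8.
Cumulative frequencies: 2, 18, 33, 45, 72.
Observation 28.8 falls in the class 30 – <40.
L = 30, CF = 18, f = 15, h = 10.
P40 = 30 + ((28.8 − 18)/15)·10 = 30 + 7.2 = 37.2.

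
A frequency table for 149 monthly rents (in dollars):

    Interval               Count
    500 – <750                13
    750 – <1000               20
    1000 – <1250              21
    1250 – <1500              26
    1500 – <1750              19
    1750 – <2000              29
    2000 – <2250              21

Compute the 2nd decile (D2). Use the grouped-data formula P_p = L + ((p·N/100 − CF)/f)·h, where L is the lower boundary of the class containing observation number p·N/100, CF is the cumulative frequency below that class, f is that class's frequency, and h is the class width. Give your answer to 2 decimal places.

960.00

N = 149; target position k = 20/100 · 149 = 29.8.
Cumulative frequencies: 13, 33, 54, 80, 99, 128, 149.
Observation 29.8 falls in the class 750 – <1000.
L = 750, CF = 13, f = 20, h = 250.
P20 = 750 + ((29.8 − 13)/20)·250 = 750 + 210 = 960.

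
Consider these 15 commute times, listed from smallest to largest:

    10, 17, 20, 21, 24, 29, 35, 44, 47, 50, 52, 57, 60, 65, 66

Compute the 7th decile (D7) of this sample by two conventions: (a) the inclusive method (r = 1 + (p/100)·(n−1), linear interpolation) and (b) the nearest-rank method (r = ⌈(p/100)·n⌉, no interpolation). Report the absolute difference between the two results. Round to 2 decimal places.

n = 15.
(a) r = 10.8; between ranks 10 (50) and 11 (52): 51.6.
(b) the nearest-rank method: rank 11 → 52.
|51.6 − 52| = 0.4.

0.40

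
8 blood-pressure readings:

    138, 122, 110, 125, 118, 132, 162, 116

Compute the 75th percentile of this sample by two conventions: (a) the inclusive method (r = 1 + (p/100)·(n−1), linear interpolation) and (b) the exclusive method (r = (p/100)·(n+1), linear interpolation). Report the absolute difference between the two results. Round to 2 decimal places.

3.00

Sorted: 110, 116, 118, 122, 125, 132, 138, 162.
n = 8.
(a) r = 6.25; between ranks 6 (132) and 7 (138): 133.5.
(b) r = 6.75; between ranks 6 (132) and 7 (138): 136.5.
|133.5 − 136.5| = 3.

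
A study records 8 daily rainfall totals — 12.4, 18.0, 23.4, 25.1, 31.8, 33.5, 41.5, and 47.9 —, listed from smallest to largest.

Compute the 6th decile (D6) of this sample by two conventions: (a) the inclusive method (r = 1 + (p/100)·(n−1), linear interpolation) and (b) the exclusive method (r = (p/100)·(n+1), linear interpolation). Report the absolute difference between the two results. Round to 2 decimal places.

n = 8.
(a) r = 5.2; between ranks 5 (31.8) and 6 (33.5): 32.14.
(b) r = 5.4; between ranks 5 (31.8) and 6 (33.5): 32.48.
|32.14 − 32.48| = 0.34.

0.34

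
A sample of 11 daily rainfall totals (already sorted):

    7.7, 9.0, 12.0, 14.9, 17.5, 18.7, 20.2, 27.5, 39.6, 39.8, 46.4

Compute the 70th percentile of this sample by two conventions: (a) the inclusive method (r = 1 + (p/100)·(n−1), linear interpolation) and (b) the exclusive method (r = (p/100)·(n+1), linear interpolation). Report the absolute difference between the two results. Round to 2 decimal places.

4.84

n = 11.
(a) r = 8 → value at rank 8 = 27.5.
(b) r = 8.4; between ranks 8 (27.5) and 9 (39.6): 32.34.
|27.5 − 32.34| = 4.84.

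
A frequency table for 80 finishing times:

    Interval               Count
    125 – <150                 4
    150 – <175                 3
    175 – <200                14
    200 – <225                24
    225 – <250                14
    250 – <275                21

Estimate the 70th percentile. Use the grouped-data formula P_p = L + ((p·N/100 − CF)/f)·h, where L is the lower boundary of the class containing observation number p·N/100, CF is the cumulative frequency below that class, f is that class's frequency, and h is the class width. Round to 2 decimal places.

N = 80; target position k = 70/100 · 80 = 56.
Cumulative frequencies: 4, 7, 21, 45, 59, 80.
Observation 56 falls in the class 225 – <250.
L = 225, CF = 45, f = 14, h = 25.
P70 = 225 + ((56 − 45)/14)·25 = 225 + 19.6429 = 244.643.

244.64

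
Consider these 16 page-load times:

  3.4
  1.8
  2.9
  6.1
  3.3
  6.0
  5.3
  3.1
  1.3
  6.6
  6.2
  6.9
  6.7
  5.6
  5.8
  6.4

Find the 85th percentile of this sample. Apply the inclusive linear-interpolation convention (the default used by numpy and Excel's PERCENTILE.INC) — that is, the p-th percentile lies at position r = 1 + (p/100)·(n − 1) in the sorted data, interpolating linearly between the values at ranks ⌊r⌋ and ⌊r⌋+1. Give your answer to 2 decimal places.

6.55

Sorted: 1.3, 1.8, 2.9, 3.1, 3.3, 3.4, 5.3, 5.6, 5.8, 6.0, 6.1, 6.2, 6.4, 6.6, 6.7, 6.9.
n = 16.
r = 1 + (85/100)·(16 − 1) = 1 + 12.75 = 13.75.
Rank 13 is 6.4 and rank 14 is 6.6.
Interpolate: 6.4 + 0.75·(6.6 − 6.4) = 6.4 + 0.75·0.2 = 6.55.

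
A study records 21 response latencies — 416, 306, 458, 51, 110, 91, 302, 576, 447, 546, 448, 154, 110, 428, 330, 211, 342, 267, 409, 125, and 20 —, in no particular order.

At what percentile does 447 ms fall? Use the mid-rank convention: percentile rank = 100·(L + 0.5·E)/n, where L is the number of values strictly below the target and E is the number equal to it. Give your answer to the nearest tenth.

78.6

Sorted: 20, 51, 91, 110, 110, 125, 154, 211, 267, 302, 306, 330, 342, 409, 416, 428, 447, 448, 458, 546, 576.
Count below 447: L = 16; count equal: E = 1; n = 21.
Percentile rank = 100·(16 + 0.5·1)/21 = 100·16.5/21 = 78.57.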